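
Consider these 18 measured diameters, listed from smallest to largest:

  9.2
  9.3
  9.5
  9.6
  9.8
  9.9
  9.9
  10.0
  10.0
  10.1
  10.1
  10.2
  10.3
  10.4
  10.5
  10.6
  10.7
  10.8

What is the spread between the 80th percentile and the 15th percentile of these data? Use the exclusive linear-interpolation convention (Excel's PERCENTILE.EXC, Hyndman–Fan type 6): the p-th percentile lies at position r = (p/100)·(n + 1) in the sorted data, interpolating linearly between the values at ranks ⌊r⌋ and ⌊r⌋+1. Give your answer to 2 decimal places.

n = 18.
P15: r = 2.85; ranks 2–3 are 9.3, 9.5; interpolating gives 9.47.
P80: r = 15.2; ranks 15–16 are 10.5, 10.6; interpolating gives 10.52.
Difference: 10.52 − 9.47 = 1.05.

1.05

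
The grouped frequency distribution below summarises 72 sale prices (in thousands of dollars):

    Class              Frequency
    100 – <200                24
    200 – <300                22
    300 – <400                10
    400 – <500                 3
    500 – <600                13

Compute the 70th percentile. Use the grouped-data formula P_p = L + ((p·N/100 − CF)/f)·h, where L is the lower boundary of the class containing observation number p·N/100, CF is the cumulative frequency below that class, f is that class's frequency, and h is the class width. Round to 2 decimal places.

N = 72; target position k = 70/100 · 72 = 50.4.
Cumulative frequencies: 24, 46, 56, 59, 72.
Observation 50.4 falls in the class 300 – <400.
L = 300, CF = 46, f = 10, h = 100.
P70 = 300 + ((50.4 − 46)/10)·100 = 300 + 44 = 344.

344.00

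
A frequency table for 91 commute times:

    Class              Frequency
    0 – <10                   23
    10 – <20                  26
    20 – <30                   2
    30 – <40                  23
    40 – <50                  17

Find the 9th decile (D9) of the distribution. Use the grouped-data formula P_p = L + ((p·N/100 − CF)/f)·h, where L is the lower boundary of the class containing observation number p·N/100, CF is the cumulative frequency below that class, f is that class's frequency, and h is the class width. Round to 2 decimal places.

44.65

N = 91; target position k = 90/100 · 91 = 81.9.
Cumulative frequencies: 23, 49, 51, 74, 91.
Observation 81.9 falls in the class 40 – <50.
L = 40, CF = 74, f = 17, h = 10.
P90 = 40 + ((81.9 − 74)/17)·10 = 40 + 4.64706 = 44.6471.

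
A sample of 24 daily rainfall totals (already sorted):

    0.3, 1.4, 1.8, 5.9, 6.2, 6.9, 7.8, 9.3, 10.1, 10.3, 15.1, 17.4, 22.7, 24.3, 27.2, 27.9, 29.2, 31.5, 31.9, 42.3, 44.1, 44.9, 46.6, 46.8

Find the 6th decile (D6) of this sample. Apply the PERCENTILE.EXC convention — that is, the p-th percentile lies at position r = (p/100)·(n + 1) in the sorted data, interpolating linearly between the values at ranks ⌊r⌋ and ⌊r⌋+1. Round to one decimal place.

27.2

n = 24.
r = (60/100)·(24 + 1) = 15.
r is an integer, so P60 is the value at rank 15: 27.2.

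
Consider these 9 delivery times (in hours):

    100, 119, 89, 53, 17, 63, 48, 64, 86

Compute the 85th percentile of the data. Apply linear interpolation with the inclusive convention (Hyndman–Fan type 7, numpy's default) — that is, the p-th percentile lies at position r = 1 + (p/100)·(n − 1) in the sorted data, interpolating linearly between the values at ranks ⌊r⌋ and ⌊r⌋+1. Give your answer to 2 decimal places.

97.80

Sorted: 17, 48, 53, 63, 64, 86, 89, 100, 119.
n = 9.
r = 1 + (85/100)·(9 − 1) = 1 + 6.8 = 7.8.
Rank 7 is 89 and rank 8 is 100.
Interpolate: 89 + 0.8·(100 − 89) = 89 + 0.8·11 = 97.8.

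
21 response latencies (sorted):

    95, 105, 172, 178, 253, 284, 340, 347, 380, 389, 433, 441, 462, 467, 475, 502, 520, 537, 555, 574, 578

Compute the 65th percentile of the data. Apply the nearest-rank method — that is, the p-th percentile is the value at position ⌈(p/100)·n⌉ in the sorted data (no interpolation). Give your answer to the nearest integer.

n = 21.
Position = ⌈65/100 · 21⌉ = ⌈13.65⌉ = 14.
The value at rank 14 is 467.

467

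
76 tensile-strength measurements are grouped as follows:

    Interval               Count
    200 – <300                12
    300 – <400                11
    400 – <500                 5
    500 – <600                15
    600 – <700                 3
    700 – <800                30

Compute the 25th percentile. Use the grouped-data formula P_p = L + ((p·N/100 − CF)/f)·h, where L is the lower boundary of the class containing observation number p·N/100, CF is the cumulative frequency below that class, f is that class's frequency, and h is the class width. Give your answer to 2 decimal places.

363.64

N = 76; target position k = 25/100 · 76 = 19.
Cumulative frequencies: 12, 23, 28, 43, 46, 76.
Observation 19 falls in the class 300 – <400.
L = 300, CF = 12, f = 11, h = 100.
P25 = 300 + ((19 − 12)/11)·100 = 300 + 63.6364 = 363.636.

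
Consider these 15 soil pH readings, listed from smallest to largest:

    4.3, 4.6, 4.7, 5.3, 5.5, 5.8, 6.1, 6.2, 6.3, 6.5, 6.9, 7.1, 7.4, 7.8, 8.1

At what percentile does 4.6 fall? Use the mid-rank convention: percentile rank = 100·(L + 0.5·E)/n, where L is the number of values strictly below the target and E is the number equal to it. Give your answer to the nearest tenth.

10.0

Count below 4.6: L = 1; count equal: E = 1; n = 15.
Percentile rank = 100·(1 + 0.5·1)/15 = 100·1.5/15 = 10.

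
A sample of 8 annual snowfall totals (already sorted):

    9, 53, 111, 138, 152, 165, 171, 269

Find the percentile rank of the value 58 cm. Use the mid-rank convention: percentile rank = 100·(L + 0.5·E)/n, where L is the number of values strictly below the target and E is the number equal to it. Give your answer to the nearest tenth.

Count below 58: L = 2; count equal: E = 0; n = 8.
Percentile rank = 100·(2 + 0.5·0)/8 = 100·2/8 = 25.

25.0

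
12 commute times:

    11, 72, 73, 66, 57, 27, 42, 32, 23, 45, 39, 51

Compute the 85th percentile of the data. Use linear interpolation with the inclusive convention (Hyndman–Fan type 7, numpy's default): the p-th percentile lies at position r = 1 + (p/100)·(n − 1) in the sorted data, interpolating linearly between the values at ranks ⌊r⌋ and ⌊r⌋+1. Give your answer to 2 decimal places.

Sorted: 11, 23, 27, 32, 39, 42, 45, 51, 57, 66, 72, 73.
n = 12.
r = 1 + (85/100)·(12 − 1) = 1 + 9.35 = 10.35.
Rank 10 is 66 and rank 11 is 72.
Interpolate: 66 + 0.35·(72 − 66) = 66 + 0.35·6 = 68.1.

68.10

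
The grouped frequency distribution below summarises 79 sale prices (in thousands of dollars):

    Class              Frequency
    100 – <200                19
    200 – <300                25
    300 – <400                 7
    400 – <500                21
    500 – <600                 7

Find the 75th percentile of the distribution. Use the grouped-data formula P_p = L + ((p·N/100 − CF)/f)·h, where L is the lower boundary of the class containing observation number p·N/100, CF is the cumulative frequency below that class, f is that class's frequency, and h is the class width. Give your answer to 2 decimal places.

N = 79; target position k = 75/100 · 79 = 59.25.
Cumulative frequencies: 19, 44, 51, 72, 79.
Observation 59.25 falls in the class 400 – <500.
L = 400, CF = 51, f = 21, h = 100.
P75 = 400 + ((59.25 − 51)/21)·100 = 400 + 39.2857 = 439.286.

439.29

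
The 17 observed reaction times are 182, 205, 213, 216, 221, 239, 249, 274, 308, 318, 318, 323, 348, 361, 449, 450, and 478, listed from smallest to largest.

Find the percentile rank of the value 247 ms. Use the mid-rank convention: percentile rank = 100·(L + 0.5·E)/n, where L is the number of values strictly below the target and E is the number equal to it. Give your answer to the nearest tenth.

Count below 247: L = 6; count equal: E = 0; n = 17.
Percentile rank = 100·(6 + 0.5·0)/17 = 100·6/17 = 35.29.

35.3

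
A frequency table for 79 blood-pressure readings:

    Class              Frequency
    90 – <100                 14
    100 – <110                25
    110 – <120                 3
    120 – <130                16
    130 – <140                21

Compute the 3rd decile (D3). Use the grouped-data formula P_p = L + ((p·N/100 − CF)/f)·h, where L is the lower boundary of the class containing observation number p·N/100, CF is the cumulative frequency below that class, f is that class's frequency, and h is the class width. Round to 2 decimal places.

N = 79; target position k = 30/100 · 79 = 23.7.
Cumulative frequencies: 14, 39, 42, 58, 79.
Observation 23.7 falls in the class 100 – <110.
L = 100, CF = 14, f = 25, h = 10.
P30 = 100 + ((23.7 − 14)/25)·10 = 100 + 3.88 = 103.88.

103.88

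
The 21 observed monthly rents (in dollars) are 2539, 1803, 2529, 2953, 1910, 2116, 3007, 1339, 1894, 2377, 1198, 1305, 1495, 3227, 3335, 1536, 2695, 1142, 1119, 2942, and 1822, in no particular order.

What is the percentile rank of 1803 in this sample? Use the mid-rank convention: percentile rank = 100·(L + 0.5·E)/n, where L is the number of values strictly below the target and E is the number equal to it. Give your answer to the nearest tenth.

35.7

Sorted: 1119, 1142, 1198, 1305, 1339, 1495, 1536, 1803, 1822, 1894, 1910, 2116, 2377, 2529, 2539, 2695, 2942, 2953, 3007, 3227, 3335.
Count below 1803: L = 7; count equal: E = 1; n = 21.
Percentile rank = 100·(7 + 0.5·1)/21 = 100·7.5/21 = 35.71.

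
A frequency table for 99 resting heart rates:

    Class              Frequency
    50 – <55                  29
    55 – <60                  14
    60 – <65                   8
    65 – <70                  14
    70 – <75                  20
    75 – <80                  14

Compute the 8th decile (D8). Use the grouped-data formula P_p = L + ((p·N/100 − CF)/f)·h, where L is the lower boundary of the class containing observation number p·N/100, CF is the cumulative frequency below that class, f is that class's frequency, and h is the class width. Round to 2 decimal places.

73.55

N = 99; target position k = 80/100 · 99 = 79.2.
Cumulative frequencies: 29, 43, 51, 65, 85, 99.
Observation 79.2 falls in the class 70 – <75.
L = 70, CF = 65, f = 20, h = 5.
P80 = 70 + ((79.2 − 65)/20)·5 = 70 + 3.55 = 73.55.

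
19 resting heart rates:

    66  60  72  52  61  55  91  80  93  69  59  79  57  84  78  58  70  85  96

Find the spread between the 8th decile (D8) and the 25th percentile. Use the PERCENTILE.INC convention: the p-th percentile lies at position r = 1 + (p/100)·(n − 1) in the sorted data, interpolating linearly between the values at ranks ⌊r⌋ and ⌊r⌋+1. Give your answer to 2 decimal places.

24.90

Sorted: 52, 55, 57, 58, 59, 60, 61, 66, 69, 70, 72, 78, 79, 80, 84, 85, 91, 93, 96.
n = 19.
P25: r = 5.5; ranks 5–6 are 59, 60; interpolating gives 59.5.
P80: r = 15.4; ranks 15–16 are 84, 85; interpolating gives 84.4.
Difference: 84.4 − 59.5 = 24.9.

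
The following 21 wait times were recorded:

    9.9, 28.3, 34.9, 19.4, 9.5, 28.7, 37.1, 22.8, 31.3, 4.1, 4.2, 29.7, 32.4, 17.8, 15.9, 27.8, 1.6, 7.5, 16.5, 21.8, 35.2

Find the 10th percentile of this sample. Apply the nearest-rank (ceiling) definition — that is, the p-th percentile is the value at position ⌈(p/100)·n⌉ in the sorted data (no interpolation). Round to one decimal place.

Sorted: 1.6, 4.1, 4.2, 7.5, 9.5, 9.9, 15.9, 16.5, 17.8, 19.4, 21.8, 22.8, 27.8, 28.3, 28.7, 29.7, 31.3, 32.4, 34.9, 35.2, 37.1.
n = 21.
Position = ⌈10/100 · 21⌉ = ⌈2.1⌉ = 3.
The value at rank 3 is 4.2.

4.2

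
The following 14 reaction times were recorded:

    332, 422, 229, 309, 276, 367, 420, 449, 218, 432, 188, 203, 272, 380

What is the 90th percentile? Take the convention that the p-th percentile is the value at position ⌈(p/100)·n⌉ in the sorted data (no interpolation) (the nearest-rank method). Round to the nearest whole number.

432

Sorted: 188, 203, 218, 229, 272, 276, 309, 332, 367, 380, 420, 422, 432, 449.
n = 14.
Position = ⌈90/100 · 14⌉ = ⌈12.6⌉ = 13.
The value at rank 13 is 432.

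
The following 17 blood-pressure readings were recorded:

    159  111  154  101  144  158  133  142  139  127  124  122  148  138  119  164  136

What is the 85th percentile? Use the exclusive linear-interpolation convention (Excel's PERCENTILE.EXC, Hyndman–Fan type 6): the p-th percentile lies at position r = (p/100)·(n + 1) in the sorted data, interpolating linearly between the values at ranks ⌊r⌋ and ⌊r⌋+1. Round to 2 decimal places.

Sorted: 101, 111, 119, 122, 124, 127, 133, 136, 138, 139, 142, 144, 148, 154, 158, 159, 164.
n = 17.
r = (85/100)·(17 + 1) = 15.3.
Rank 15 is 158 and rank 16 is 159.
Interpolate: 158 + 0.3·(159 − 158) = 158 + 0.3·1 = 158.3.

158.30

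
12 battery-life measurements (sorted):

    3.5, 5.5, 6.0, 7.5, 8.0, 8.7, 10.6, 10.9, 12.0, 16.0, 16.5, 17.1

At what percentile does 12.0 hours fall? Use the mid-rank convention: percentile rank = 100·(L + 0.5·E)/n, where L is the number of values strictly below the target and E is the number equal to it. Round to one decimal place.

Count below 12.0: L = 8; count equal: E = 1; n = 12.
Percentile rank = 100·(8 + 0.5·1)/12 = 100·8.5/12 = 70.83.

70.8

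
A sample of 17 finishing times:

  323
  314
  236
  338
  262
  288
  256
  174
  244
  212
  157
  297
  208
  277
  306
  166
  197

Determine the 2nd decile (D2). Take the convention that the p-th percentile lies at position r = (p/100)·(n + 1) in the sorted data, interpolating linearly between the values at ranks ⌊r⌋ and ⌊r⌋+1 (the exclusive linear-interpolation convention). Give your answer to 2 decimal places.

187.80

Sorted: 157, 166, 174, 197, 208, 212, 236, 244, 256, 262, 277, 288, 297, 306, 314, 323, 338.
n = 17.
r = (20/100)·(17 + 1) = 3.6.
Rank 3 is 174 and rank 4 is 197.
Interpolate: 174 + 0.6·(197 − 174) = 174 + 0.6·23 = 187.8.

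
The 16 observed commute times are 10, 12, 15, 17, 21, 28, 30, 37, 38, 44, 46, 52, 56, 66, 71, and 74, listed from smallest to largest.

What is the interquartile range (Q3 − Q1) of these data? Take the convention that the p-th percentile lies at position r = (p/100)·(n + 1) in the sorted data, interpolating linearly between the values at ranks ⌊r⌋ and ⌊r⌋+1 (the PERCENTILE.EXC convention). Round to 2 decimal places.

37.00

n = 16.
P25: r = 4.25; ranks 4–5 are 17, 21; interpolating gives 18.
P75: r = 12.75; ranks 12–13 are 52, 56; interpolating gives 55.
Difference: 55 − 18 = 37.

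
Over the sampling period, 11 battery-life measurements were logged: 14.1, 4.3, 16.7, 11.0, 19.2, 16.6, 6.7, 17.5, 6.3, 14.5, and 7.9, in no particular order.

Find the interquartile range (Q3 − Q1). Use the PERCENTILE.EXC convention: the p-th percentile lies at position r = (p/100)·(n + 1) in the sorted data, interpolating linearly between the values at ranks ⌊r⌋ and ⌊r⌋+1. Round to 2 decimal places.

Sorted: 4.3, 6.3, 6.7, 7.9, 11.0, 14.1, 14.5, 16.6, 16.7, 17.5, 19.2.
n = 11.
P25: r = 3 (integer) → 6.7.
P75: r = 9 (integer) → 16.7.
Difference: 16.7 − 6.7 = 10.

10.00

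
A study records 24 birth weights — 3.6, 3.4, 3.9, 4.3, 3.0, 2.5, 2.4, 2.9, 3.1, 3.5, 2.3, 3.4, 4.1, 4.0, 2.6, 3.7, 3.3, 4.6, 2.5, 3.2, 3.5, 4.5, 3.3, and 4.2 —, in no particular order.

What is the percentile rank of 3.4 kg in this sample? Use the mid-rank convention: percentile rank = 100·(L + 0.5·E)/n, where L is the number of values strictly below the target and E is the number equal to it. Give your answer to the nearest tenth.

50.0

Sorted: 2.3, 2.4, 2.5, 2.5, 2.6, 2.9, 3.0, 3.1, 3.2, 3.3, 3.3, 3.4, 3.4, 3.5, 3.5, 3.6, 3.7, 3.9, 4.0, 4.1, 4.2, 4.3, 4.5, 4.6.
Count below 3.4: L = 11; count equal: E = 2; n = 24.
Percentile rank = 100·(11 + 0.5·2)/24 = 100·12/24 = 50.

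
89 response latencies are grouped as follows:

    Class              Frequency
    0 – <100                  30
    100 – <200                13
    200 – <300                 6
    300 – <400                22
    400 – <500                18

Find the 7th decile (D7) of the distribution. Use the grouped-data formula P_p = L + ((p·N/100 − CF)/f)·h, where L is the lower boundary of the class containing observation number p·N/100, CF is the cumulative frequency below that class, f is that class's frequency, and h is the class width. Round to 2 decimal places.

N = 89; target position k = 70/100 · 89 = 62.3.
Cumulative frequencies: 30, 43, 49, 71, 89.
Observation 62.3 falls in the class 300 – <400.
L = 300, CF = 49, f = 22, h = 100.
P70 = 300 + ((62.3 − 49)/22)·100 = 300 + 60.4545 = 360.455.

360.45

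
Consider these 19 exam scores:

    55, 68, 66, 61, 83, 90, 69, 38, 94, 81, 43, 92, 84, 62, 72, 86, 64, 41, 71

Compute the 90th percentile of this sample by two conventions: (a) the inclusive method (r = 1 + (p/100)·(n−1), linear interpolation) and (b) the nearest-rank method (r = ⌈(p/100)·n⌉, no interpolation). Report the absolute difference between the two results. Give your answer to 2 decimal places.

Sorted: 38, 41, 43, 55, 61, 62, 64, 66, 68, 69, 71, 72, 81, 83, 84, 86, 90, 92, 94.
n = 19.
(a) r = 17.2; between ranks 17 (90) and 18 (92): 90.4.
(b) the nearest-rank method: rank 18 → 92.
|90.4 − 92| = 1.6.

1.60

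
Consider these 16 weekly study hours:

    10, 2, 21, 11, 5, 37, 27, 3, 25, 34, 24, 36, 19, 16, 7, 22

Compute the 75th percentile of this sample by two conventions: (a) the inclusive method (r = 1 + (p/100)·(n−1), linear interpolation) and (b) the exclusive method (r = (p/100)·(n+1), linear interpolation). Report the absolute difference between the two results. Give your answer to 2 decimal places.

1.00

Sorted: 2, 3, 5, 7, 10, 11, 16, 19, 21, 22, 24, 25, 27, 34, 36, 37.
n = 16.
(a) r = 12.25; between ranks 12 (25) and 13 (27): 25.5.
(b) r = 12.75; between ranks 12 (25) and 13 (27): 26.5.
|25.5 − 26.5| = 1.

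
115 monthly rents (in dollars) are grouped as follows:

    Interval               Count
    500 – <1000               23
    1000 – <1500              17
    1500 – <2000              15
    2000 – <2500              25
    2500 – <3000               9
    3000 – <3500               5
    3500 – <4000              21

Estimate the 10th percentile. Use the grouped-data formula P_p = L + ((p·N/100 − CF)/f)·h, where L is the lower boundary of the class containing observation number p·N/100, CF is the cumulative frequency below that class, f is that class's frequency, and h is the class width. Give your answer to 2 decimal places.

N = 115; target position k = 10/100 · 115 = 11.5.
Cumulative frequencies: 23, 40, 55, 80, 89, 94, 115.
Observation 11.5 falls in the class 500 – <1000.
L = 500, CF = 0, f = 23, h = 500.
P10 = 500 + ((11.5 − 0)/23)·500 = 500 + 250 = 750.

750.00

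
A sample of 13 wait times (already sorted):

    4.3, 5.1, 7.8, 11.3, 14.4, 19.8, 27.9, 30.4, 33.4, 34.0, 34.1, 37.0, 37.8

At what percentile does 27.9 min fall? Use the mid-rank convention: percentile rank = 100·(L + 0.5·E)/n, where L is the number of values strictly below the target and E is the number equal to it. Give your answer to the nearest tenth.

Count below 27.9: L = 6; count equal: E = 1; n = 13.
Percentile rank = 100·(6 + 0.5·1)/13 = 100·6.5/13 = 50.

50.0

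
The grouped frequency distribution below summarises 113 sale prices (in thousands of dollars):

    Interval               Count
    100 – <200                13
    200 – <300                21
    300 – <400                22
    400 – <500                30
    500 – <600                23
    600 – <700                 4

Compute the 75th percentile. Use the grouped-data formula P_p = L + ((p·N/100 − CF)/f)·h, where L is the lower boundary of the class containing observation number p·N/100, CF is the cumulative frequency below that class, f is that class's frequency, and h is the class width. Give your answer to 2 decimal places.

495.83

N = 113; target position k = 75/100 · 113 = 84.75.
Cumulative frequencies: 13, 34, 56, 86, 109, 113.
Observation 84.75 falls in the class 400 – <500.
L = 400, CF = 56, f = 30, h = 100.
P75 = 400 + ((84.75 − 56)/30)·100 = 400 + 95.8333 = 495.833.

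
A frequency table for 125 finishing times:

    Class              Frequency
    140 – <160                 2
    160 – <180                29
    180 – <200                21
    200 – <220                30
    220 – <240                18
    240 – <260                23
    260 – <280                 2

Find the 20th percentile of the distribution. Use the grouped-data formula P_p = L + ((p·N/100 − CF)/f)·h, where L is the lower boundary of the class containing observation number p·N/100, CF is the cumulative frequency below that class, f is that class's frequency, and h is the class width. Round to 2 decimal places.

N = 125; target position k = 20/100 · 125 = 25.
Cumulative frequencies: 2, 31, 52, 82, 100, 123, 125.
Observation 25 falls in the class 160 – <180.
L = 160, CF = 2, f = 29, h = 20.
P20 = 160 + ((25 − 2)/29)·20 = 160 + 15.8621 = 175.862.

175.86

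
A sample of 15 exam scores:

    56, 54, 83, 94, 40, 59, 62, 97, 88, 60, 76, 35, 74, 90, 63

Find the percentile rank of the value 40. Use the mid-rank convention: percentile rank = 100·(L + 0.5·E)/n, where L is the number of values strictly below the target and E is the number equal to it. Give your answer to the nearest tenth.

Sorted: 35, 40, 54, 56, 59, 60, 62, 63, 74, 76, 83, 88, 90, 94, 97.
Count below 40: L = 1; count equal: E = 1; n = 15.
Percentile rank = 100·(1 + 0.5·1)/15 = 100·1.5/15 = 10.

10.0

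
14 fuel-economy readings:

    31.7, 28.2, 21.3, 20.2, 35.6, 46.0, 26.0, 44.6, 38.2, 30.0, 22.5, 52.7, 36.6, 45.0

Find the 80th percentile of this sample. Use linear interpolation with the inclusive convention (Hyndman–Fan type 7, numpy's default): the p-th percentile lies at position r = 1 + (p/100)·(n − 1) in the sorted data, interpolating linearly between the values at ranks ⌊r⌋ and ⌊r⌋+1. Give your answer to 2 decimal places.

44.76

Sorted: 20.2, 21.3, 22.5, 26.0, 28.2, 30.0, 31.7, 35.6, 36.6, 38.2, 44.6, 45.0, 46.0, 52.7.
n = 14.
r = 1 + (80/100)·(14 − 1) = 1 + 10.4 = 11.4.
Rank 11 is 44.6 and rank 12 is 45.0.
Interpolate: 44.6 + 0.4·(45.0 − 44.6) = 44.6 + 0.4·0.4 = 44.76.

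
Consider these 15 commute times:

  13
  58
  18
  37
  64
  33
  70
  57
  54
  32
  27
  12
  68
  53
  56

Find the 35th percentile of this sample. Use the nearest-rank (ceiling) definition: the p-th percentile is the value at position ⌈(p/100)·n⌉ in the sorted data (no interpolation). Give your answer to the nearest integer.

Sorted: 12, 13, 18, 27, 32, 33, 37, 53, 54, 56, 57, 58, 64, 68, 70.
n = 15.
Position = ⌈35/100 · 15⌉ = ⌈5.25⌉ = 6.
The value at rank 6 is 33.

33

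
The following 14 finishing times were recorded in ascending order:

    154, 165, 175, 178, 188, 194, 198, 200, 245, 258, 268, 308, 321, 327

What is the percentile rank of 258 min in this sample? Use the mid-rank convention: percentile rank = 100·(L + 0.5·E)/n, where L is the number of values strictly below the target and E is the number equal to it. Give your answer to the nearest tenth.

67.9

Count below 258: L = 9; count equal: E = 1; n = 14.
Percentile rank = 100·(9 + 0.5·1)/14 = 100·9.5/14 = 67.86.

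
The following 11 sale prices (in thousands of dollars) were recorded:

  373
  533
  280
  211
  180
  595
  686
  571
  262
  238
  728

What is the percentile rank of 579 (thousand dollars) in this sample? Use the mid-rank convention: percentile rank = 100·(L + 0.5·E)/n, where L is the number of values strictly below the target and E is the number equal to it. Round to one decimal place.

Sorted: 180, 211, 238, 262, 280, 373, 533, 571, 595, 686, 728.
Count below 579: L = 8; count equal: E = 0; n = 11.
Percentile rank = 100·(8 + 0.5·0)/11 = 100·8/11 = 72.73.

72.7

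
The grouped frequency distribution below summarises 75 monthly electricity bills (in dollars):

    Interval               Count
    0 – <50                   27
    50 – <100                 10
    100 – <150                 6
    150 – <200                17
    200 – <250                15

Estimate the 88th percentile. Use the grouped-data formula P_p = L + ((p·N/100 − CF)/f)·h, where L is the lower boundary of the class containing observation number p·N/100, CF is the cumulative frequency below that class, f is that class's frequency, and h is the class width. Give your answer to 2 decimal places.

220.00

N = 75; target position k = 88/100 · 75 = 66.
Cumulative frequencies: 27, 37, 43, 60, 75.
Observation 66 falls in the class 200 – <250.
L = 200, CF = 60, f = 15, h = 50.
P88 = 200 + ((66 − 60)/15)·50 = 200 + 20 = 220.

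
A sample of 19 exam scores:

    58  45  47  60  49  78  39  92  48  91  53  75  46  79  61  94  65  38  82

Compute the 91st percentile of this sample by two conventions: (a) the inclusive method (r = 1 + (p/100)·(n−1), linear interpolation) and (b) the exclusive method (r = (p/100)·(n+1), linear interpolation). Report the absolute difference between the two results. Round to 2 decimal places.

Sorted: 38, 39, 45, 46, 47, 48, 49, 53, 58, 60, 61, 65, 75, 78, 79, 82, 91, 92, 94.
n = 19.
(a) r = 17.38; between ranks 17 (91) and 18 (92): 91.38.
(b) r = 18.2; between ranks 18 (92) and 19 (94): 92.4.
|91.38 − 92.4| = 1.02.

1.02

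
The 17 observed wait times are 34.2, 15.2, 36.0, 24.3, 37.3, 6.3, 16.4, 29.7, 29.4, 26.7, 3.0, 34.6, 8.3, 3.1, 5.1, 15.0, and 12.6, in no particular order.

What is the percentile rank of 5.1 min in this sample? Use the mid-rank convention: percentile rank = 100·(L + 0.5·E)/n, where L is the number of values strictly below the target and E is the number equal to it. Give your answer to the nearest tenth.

14.7

Sorted: 3.0, 3.1, 5.1, 6.3, 8.3, 12.6, 15.0, 15.2, 16.4, 24.3, 26.7, 29.4, 29.7, 34.2, 34.6, 36.0, 37.3.
Count below 5.1: L = 2; count equal: E = 1; n = 17.
Percentile rank = 100·(2 + 0.5·1)/17 = 100·2.5/17 = 14.71.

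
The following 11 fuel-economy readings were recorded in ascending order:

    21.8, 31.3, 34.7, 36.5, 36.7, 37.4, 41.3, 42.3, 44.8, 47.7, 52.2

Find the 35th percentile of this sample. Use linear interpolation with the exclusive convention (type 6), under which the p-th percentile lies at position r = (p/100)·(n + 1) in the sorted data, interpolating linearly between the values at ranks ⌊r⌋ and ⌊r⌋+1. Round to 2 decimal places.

n = 11.
r = (35/100)·(11 + 1) = 4.2.
Rank 4 is 36.5 and rank 5 is 36.7.
Interpolate: 36.5 + 0.2·(36.7 − 36.5) = 36.5 + 0.2·0.2 = 36.54.

36.54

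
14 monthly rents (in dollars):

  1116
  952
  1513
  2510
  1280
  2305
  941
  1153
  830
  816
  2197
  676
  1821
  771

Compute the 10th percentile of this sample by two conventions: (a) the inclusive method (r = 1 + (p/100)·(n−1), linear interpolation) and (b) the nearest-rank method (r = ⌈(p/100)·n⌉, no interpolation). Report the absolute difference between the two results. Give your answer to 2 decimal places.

Sorted: 676, 771, 816, 830, 941, 952, 1116, 1153, 1280, 1513, 1821, 2197, 2305, 2510.
n = 14.
(a) r = 2.3; between ranks 2 (771) and 3 (816): 784.5.
(b) the nearest-rank method: rank 2 → 771.
|784.5 − 771| = 13.5.

13.50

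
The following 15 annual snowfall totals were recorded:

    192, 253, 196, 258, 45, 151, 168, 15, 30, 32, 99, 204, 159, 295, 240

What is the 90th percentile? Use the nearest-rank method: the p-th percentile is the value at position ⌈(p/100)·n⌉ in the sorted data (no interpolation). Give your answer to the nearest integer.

258

Sorted: 15, 30, 32, 45, 99, 151, 159, 168, 192, 196, 204, 240, 253, 258, 295.
n = 15.
Position = ⌈90/100 · 15⌉ = ⌈13.5⌉ = 14.
The value at rank 14 is 258.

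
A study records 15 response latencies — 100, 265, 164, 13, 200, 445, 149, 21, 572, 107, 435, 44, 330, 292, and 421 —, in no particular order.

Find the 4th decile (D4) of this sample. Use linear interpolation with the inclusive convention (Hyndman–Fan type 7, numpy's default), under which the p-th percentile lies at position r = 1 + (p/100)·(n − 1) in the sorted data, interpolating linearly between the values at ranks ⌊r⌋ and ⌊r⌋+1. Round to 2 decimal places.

Sorted: 13, 21, 44, 100, 107, 149, 164, 200, 265, 292, 330, 421, 435, 445, 572.
n = 15.
r = 1 + (40/100)·(15 − 1) = 1 + 5.6 = 6.6.
Rank 6 is 149 and rank 7 is 164.
Interpolate: 149 + 0.6·(164 − 149) = 149 + 0.6·15 = 158.

158.00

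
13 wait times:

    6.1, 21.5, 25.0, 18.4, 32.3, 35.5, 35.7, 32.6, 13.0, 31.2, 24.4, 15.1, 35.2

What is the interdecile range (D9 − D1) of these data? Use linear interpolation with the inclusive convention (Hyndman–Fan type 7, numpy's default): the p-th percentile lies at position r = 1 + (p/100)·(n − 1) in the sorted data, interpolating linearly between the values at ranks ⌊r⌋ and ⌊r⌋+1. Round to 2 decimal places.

22.02

Sorted: 6.1, 13.0, 15.1, 18.4, 21.5, 24.4, 25.0, 31.2, 32.3, 32.6, 35.2, 35.5, 35.7.
n = 13.
P10: r = 2.2; ranks 2–3 are 13.0, 15.1; interpolating gives 13.42.
P90: r = 11.8; ranks 11–12 are 35.2, 35.5; interpolating gives 35.44.
Difference: 35.44 − 13.42 = 22.02.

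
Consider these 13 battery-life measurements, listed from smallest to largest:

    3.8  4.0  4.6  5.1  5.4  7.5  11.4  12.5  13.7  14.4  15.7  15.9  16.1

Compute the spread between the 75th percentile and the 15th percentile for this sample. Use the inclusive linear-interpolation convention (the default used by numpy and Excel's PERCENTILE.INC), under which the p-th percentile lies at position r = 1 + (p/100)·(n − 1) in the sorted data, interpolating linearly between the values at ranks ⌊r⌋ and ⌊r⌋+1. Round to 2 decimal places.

n = 13.
P15: r = 2.8; ranks 2–3 are 4.0, 4.6; interpolating gives 4.48.
P75: r = 10 (integer) → 14.4.
Difference: 14.4 − 4.48 = 9.92.

9.92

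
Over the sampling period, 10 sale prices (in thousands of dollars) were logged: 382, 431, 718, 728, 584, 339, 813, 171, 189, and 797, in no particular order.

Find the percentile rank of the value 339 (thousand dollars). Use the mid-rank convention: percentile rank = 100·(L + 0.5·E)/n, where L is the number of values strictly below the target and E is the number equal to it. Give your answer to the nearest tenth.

25.0

Sorted: 171, 189, 339, 382, 431, 584, 718, 728, 797, 813.
Count below 339: L = 2; count equal: E = 1; n = 10.
Percentile rank = 100·(2 + 0.5·1)/10 = 100·2.5/10 = 25.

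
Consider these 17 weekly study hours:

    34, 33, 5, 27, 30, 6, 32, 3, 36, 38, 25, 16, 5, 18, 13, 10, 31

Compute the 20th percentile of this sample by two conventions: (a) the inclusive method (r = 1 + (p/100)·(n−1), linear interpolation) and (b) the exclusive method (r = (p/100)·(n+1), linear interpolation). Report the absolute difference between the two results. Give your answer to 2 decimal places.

1.20

Sorted: 3, 5, 5, 6, 10, 13, 16, 18, 25, 27, 30, 31, 32, 33, 34, 36, 38.
n = 17.
(a) r = 4.2; between ranks 4 (6) and 5 (10): 6.8.
(b) r = 3.6; between ranks 3 (5) and 4 (6): 5.6.
|6.8 − 5.6| = 1.2.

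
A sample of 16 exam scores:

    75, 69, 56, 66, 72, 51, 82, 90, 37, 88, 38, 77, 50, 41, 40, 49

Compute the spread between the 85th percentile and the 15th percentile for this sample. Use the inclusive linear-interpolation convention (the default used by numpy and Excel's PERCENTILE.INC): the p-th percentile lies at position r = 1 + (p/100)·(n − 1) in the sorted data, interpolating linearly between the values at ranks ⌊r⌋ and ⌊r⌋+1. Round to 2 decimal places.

40.50

Sorted: 37, 38, 40, 41, 49, 50, 51, 56, 66, 69, 72, 75, 77, 82, 88, 90.
n = 16.
P15: r = 3.25; ranks 3–4 are 40, 41; interpolating gives 40.25.
P85: r = 13.75; ranks 13–14 are 77, 82; interpolating gives 80.75.
Difference: 80.75 − 40.25 = 40.5.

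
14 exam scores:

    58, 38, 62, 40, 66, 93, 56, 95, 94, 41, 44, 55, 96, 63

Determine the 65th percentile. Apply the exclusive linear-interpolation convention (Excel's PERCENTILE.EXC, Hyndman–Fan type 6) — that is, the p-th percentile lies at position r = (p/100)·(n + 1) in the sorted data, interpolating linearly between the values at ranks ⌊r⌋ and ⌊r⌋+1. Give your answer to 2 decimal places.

Sorted: 38, 40, 41, 44, 55, 56, 58, 62, 63, 66, 93, 94, 95, 96.
n = 14.
r = (65/100)·(14 + 1) = 9.75.
Rank 9 is 63 and rank 10 is 66.
Interpolate: 63 + 0.75·(66 − 63) = 63 + 0.75·3 = 65.25.

65.25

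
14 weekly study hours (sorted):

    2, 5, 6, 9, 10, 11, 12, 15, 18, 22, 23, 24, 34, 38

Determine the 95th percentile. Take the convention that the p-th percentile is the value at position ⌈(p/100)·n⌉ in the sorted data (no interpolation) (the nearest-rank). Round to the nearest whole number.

38

n = 14.
Position = ⌈95/100 · 14⌉ = ⌈13.3⌉ = 14.
The value at rank 14 is 38.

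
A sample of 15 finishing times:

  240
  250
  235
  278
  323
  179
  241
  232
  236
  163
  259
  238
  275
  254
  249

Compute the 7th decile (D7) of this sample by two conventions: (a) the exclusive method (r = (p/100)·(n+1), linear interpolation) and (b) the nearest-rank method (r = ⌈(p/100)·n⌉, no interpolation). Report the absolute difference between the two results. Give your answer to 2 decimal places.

Sorted: 163, 179, 232, 235, 236, 238, 240, 241, 249, 250, 254, 259, 275, 278, 323.
n = 15.
(a) r = 11.2; between ranks 11 (254) and 12 (259): 255.
(b) the nearest-rank method: rank 11 → 254.
|255 − 254| = 1.

1.00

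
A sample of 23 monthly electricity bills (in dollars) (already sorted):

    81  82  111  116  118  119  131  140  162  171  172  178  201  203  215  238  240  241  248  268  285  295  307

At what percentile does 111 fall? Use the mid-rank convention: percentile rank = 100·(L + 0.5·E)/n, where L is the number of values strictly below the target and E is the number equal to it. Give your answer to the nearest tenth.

Count below 111: L = 2; count equal: E = 1; n = 23.
Percentile rank = 100·(2 + 0.5·1)/23 = 100·2.5/23 = 10.87.

10.9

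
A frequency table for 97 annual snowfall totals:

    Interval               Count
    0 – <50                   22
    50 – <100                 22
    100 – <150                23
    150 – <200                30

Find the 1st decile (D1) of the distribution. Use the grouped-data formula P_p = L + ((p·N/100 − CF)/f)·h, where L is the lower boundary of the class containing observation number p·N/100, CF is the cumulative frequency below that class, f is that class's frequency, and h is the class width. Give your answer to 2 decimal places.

22.05

N = 97; target position k = 10/100 · 97 = 9.7.
Cumulative frequencies: 22, 44, 67, 97.
Observation 9.7 falls in the class 0 – <50.
L = 0, CF = 0, f = 22, h = 50.
P10 = 0 + ((9.7 − 0)/22)·50 = 0 + 22.0455 = 22.0455.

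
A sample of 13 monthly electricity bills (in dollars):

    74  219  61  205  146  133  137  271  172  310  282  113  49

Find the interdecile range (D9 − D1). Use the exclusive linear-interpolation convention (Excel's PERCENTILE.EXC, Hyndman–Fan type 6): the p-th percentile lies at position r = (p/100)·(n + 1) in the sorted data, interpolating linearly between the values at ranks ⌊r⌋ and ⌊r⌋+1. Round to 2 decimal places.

Sorted: 49, 61, 74, 113, 133, 137, 146, 172, 205, 219, 271, 282, 310.
n = 13.
P10: r = 1.4; ranks 1–2 are 49, 61; interpolating gives 53.8.
P90: r = 12.6; ranks 12–13 are 282, 310; interpolating gives 298.8.
Difference: 298.8 − 53.8 = 245.

245.00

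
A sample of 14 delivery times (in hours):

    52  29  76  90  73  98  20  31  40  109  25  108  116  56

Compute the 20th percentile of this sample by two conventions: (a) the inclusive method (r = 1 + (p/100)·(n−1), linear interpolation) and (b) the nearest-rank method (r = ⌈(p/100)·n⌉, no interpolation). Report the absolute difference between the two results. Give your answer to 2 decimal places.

Sorted: 20, 25, 29, 31, 40, 52, 56, 73, 76, 90, 98, 108, 109, 116.
n = 14.
(a) r = 3.6; between ranks 3 (29) and 4 (31): 30.2.
(b) the nearest-rank method: rank 3 → 29.
|30.2 − 29| = 1.2.

1.20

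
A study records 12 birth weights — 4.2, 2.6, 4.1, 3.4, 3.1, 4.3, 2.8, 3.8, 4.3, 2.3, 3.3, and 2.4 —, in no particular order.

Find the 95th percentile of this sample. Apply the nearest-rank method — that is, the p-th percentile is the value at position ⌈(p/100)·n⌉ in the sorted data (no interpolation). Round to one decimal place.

4.3

Sorted: 2.3, 2.4, 2.6, 2.8, 3.1, 3.3, 3.4, 3.8, 4.1, 4.2, 4.3, 4.3.
n = 12.
Position = ⌈95/100 · 12⌉ = ⌈11.4⌉ = 12.
The value at rank 12 is 4.3.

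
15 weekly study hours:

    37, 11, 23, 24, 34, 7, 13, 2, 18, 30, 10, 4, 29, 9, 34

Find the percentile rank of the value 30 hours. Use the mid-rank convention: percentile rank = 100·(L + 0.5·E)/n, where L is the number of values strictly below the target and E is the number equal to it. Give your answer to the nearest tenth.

76.7

Sorted: 2, 4, 7, 9, 10, 11, 13, 18, 23, 24, 29, 30, 34, 34, 37.
Count below 30: L = 11; count equal: E = 1; n = 15.
Percentile rank = 100·(11 + 0.5·1)/15 = 100·11.5/15 = 76.67.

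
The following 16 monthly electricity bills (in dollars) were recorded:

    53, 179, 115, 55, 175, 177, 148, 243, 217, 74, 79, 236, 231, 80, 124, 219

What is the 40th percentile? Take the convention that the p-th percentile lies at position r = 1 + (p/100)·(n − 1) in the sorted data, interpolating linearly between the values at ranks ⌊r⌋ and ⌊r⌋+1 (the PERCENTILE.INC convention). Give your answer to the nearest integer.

Sorted: 53, 55, 74, 79, 80, 115, 124, 148, 175, 177, 179, 217, 219, 231, 236, 243.
n = 16.
r = 1 + (40/100)·(16 − 1) = 1 + 6 = 7.
r is an integer, so P40 is the value at rank 7: 124.

124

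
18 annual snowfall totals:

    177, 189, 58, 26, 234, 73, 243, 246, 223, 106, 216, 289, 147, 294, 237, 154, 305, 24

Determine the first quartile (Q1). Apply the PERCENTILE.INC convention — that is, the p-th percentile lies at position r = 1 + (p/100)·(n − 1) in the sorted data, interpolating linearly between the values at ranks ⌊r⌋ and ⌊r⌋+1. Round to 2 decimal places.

116.25

Sorted: 24, 26, 58, 73, 106, 147, 154, 177, 189, 216, 223, 234, 237, 243, 246, 289, 294, 305.
n = 18.
r = 1 + (25/100)·(18 − 1) = 1 + 4.25 = 5.25.
Rank 5 is 106 and rank 6 is 147.
Interpolate: 106 + 0.25·(147 − 106) = 106 + 0.25·41 = 116.25.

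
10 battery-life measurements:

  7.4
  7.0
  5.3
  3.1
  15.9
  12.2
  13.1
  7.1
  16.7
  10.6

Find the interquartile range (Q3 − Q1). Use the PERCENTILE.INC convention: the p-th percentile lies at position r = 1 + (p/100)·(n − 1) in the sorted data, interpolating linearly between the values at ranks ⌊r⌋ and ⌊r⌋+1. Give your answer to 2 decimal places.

Sorted: 3.1, 5.3, 7.0, 7.1, 7.4, 10.6, 12.2, 13.1, 15.9, 16.7.
n = 10.
P25: r = 3.25; ranks 3–4 are 7.0, 7.1; interpolating gives 7.025.
P75: r = 7.75; ranks 7–8 are 12.2, 13.1; interpolating gives 12.875.
Difference: 12.875 − 7.025 = 5.85.

5.85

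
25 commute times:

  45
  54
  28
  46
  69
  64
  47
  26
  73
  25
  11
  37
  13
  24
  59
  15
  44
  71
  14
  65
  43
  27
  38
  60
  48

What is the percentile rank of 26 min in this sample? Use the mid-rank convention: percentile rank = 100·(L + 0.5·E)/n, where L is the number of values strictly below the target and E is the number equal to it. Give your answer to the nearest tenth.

Sorted: 11, 13, 14, 15, 24, 25, 26, 27, 28, 37, 38, 43, 44, 45, 46, 47, 48, 54, 59, 60, 64, 65, 69, 71, 73.
Count below 26: L = 6; count equal: E = 1; n = 25.
Percentile rank = 100·(6 + 0.5·1)/25 = 100·6.5/25 = 26.

26.0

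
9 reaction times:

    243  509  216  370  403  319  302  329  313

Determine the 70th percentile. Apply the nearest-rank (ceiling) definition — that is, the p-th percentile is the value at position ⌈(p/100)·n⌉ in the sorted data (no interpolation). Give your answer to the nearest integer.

Sorted: 216, 243, 302, 313, 319, 329, 370, 403, 509.
n = 9.
Position = ⌈70/100 · 9⌉ = ⌈6.3⌉ = 7.
The value at rank 7 is 370.

370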